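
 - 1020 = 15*(  -  68)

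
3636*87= 316332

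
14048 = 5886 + 8162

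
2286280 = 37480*61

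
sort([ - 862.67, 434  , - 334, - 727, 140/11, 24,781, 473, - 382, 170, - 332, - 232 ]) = [ - 862.67, - 727, - 382, - 334, - 332,-232,  140/11,24, 170, 434,  473,781]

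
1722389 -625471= 1096918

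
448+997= 1445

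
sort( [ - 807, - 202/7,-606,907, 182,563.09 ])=[ - 807,-606, - 202/7, 182, 563.09,907] 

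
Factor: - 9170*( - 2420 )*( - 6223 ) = - 2^3*5^2*7^3*11^2*127^1*131^1 = -138097082200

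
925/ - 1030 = -185/206 = - 0.90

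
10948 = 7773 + 3175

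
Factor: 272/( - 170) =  -2^3* 5^(-1 ) = -  8/5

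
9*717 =6453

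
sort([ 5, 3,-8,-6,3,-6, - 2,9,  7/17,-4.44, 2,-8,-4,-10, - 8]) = [-10,-8,-8, - 8, - 6, - 6, - 4.44,-4,-2,7/17, 2,  3 , 3, 5, 9 ]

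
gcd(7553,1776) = 1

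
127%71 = 56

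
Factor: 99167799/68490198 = 33055933/22830066= 2^ (- 1)*3^( - 3)*7^( - 1)*73^1*60397^(-1 ) * 452821^1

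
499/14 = 499/14 = 35.64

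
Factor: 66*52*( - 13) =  - 2^3*3^1*11^1*13^2 = - 44616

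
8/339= 8/339 =0.02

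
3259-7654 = -4395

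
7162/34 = 210 + 11/17 = 210.65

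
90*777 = 69930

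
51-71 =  -20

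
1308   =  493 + 815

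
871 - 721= 150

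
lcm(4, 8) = 8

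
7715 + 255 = 7970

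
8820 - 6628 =2192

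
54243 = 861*63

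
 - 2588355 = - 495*5229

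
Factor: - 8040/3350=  - 12/5  =  - 2^2*3^1*5^( - 1 ) 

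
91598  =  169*542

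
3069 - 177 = 2892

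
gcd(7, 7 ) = 7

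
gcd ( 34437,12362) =883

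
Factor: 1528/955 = 8/5 = 2^3*5^( - 1)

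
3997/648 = 6 + 109/648 = 6.17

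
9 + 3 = 12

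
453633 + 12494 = 466127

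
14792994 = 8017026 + 6775968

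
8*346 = 2768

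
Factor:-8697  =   - 3^1*13^1 *223^1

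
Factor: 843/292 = 2^ ( - 2 )*3^1*73^( - 1)*281^1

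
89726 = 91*986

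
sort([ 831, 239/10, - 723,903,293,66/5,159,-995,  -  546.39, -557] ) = [-995, - 723,  -  557, - 546.39,66/5,239/10,  159,293,831,903 ] 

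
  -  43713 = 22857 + - 66570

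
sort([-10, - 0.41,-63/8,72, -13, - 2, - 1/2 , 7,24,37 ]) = [ -13, - 10, - 63/8  ,-2,- 1/2,-0.41,7, 24,37, 72]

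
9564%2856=996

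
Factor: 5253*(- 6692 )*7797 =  - 2^2  *3^2*7^1*17^1*23^1*103^1*113^1 * 239^1  =  -274088533572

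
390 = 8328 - 7938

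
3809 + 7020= 10829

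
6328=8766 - 2438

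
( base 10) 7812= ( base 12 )4630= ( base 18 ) 1620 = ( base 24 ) DDC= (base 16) 1e84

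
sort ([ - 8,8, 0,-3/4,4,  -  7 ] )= [ - 8, - 7, - 3/4, 0, 4, 8 ]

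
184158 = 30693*6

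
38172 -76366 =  - 38194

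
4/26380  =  1/6595= 0.00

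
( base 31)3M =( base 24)4J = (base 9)137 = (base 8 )163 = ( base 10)115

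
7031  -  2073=4958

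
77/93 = 77/93 = 0.83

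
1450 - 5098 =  - 3648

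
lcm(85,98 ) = 8330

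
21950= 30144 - 8194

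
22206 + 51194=73400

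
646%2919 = 646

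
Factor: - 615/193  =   - 3^1 * 5^1*41^1 * 193^(-1)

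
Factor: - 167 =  - 167^1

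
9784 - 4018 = 5766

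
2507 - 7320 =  - 4813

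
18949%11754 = 7195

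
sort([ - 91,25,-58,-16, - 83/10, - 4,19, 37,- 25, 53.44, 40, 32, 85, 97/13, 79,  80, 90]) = [ - 91, - 58, - 25,- 16, - 83/10, - 4,97/13, 19,25, 32, 37, 40, 53.44,79 , 80, 85, 90 ]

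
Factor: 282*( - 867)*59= -14425146 = - 2^1*3^2*17^2*47^1*59^1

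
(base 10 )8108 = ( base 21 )I82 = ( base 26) BPM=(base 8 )17654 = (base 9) 12108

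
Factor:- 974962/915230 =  - 487481/457615 =-  5^(- 1)*19^(  -  1)*4817^( - 1)*487481^1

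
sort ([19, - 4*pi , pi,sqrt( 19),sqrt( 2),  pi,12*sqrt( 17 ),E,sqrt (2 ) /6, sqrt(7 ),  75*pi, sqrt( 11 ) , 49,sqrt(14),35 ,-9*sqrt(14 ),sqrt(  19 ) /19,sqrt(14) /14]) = [-9 * sqrt(14), - 4*pi,  sqrt( 19)/19,sqrt(2)/6,sqrt(14 )/14,sqrt(2 ),  sqrt(7),E, pi, pi, sqrt(11),sqrt( 14), sqrt( 19), 19,35,49, 12*sqrt(17 ),75*pi ]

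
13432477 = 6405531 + 7026946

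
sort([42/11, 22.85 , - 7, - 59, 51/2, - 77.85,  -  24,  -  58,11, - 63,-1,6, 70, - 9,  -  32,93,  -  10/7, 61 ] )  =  [ - 77.85,  -  63,  -  59,-58, - 32, - 24, - 9, - 7, - 10/7 , - 1,42/11, 6, 11,22.85, 51/2,61, 70, 93]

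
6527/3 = 6527/3 = 2175.67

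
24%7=3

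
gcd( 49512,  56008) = 8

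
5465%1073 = 100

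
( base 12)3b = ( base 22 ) 23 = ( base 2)101111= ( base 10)47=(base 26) 1l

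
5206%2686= 2520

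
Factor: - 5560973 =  - 11^1 * 139^1 * 3637^1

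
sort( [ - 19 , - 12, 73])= [ - 19, - 12, 73]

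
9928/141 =9928/141 = 70.41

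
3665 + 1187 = 4852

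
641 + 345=986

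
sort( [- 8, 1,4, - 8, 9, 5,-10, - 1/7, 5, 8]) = [-10,  -  8,-8,-1/7, 1,  4, 5, 5,  8, 9]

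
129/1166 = 129/1166=0.11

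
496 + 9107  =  9603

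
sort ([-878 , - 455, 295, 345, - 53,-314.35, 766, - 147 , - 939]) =[  -  939, - 878 ,  -  455, - 314.35 ,-147, - 53, 295,345 , 766 ]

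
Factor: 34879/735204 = 2^( - 2)*3^( - 1) * 13^1*197^( -1 )* 311^( - 1)* 2683^1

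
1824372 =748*2439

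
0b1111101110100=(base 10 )8052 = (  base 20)102c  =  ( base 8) 17564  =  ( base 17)1aeb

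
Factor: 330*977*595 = 2^1*3^1*5^2 *7^1 * 11^1 *17^1*977^1=191833950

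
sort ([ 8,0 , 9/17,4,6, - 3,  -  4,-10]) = [ - 10, - 4 , - 3, 0,9/17,4, 6,8]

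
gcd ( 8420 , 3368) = 1684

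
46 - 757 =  - 711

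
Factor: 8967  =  3^1*  7^2*61^1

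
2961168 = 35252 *84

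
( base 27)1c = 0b100111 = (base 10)39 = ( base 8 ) 47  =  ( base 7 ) 54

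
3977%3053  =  924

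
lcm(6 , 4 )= 12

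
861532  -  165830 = 695702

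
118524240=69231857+49292383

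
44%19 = 6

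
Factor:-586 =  - 2^1 *293^1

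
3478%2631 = 847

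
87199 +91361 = 178560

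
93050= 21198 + 71852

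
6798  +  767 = 7565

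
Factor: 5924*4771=28263404  =  2^2*13^1 * 367^1*1481^1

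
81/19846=81/19846 = 0.00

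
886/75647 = 886/75647 = 0.01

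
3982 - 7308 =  - 3326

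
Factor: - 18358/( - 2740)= 67/10= 2^( - 1 )*5^(-1)  *67^1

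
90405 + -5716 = 84689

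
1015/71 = 1015/71 = 14.30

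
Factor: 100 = 2^2 * 5^2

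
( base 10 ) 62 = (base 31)20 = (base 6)142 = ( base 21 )2K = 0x3e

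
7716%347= 82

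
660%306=48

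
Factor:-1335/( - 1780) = 3/4 =2^(- 2)*3^1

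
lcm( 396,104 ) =10296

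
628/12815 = 628/12815 = 0.05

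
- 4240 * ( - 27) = 114480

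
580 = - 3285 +3865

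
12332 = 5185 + 7147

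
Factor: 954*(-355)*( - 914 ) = 309544380 = 2^2*3^2*5^1*53^1* 71^1*457^1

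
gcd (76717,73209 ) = 1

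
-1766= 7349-9115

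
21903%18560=3343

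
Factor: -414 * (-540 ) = 2^3*3^5 * 5^1*23^1  =  223560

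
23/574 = 23/574 = 0.04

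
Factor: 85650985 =5^1*7^1*31^1*78941^1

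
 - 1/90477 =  - 1+90476/90477 =-0.00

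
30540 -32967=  - 2427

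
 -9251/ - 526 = 9251/526 = 17.59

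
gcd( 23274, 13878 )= 54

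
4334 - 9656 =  - 5322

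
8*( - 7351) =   -  58808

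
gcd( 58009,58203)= 1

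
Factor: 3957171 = 3^1*1319057^1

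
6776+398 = 7174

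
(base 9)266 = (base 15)ec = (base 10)222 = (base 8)336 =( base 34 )6i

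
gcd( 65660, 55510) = 70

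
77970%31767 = 14436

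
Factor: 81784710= 2^1* 3^2*5^1 * 7^1*43^1 * 3019^1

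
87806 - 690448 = - 602642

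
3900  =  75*52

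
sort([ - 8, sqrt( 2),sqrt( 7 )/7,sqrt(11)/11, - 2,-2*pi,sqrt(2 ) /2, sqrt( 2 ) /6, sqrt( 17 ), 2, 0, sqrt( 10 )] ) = [ - 8,-2*pi, - 2, 0,sqrt (2)/6, sqrt(11)/11, sqrt( 7)/7, sqrt( 2 ) /2, sqrt( 2 ),2, sqrt( 10), sqrt(17)] 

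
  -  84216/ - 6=14036/1=14036.00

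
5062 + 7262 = 12324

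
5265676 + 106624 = 5372300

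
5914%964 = 130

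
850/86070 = 85/8607 =0.01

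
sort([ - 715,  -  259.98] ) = [ - 715,  -  259.98 ]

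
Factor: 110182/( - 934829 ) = - 2^1 * 7^( - 1 )*83^ ( - 1 ) * 89^1 * 619^1*1609^(-1)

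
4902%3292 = 1610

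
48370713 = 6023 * 8031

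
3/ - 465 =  - 1 + 154/155  =  - 0.01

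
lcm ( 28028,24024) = 168168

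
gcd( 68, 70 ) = 2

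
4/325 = 4/325 = 0.01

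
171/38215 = 171/38215 = 0.00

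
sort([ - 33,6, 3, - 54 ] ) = [ - 54, - 33  ,  3,6 ]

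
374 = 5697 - 5323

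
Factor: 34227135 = 3^2 * 5^1*53^1*113^1 * 127^1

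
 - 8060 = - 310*26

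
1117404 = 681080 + 436324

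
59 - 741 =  - 682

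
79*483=38157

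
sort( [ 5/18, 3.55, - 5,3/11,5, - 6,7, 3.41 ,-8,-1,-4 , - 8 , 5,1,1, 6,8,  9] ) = [ - 8, - 8, - 6, - 5, - 4, - 1,3/11, 5/18,1 , 1,3.41,  3.55 , 5, 5,6,7,8, 9 ] 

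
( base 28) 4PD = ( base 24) 6G9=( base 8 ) 7411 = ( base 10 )3849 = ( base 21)8F6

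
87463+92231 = 179694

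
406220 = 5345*76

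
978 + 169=1147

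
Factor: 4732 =2^2 * 7^1*13^2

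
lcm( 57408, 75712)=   5224128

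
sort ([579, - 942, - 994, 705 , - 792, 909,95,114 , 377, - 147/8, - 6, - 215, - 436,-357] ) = [ - 994,-942, - 792, - 436, - 357, - 215, - 147/8, - 6,95,114,377, 579,705, 909] 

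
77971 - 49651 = 28320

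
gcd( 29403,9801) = 9801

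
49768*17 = 846056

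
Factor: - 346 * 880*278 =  - 84645440 = - 2^6*5^1*11^1 * 139^1 * 173^1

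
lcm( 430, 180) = 7740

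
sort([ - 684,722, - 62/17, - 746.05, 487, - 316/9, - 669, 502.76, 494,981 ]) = [ - 746.05, - 684, - 669, - 316/9, - 62/17, 487,494, 502.76 , 722,  981]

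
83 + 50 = 133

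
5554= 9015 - 3461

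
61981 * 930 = 57642330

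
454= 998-544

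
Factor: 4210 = 2^1*5^1*421^1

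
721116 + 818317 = 1539433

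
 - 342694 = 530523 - 873217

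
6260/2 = 3130 =3130.00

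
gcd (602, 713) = 1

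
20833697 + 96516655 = 117350352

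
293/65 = 293/65 = 4.51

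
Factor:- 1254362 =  - 2^1*17^1*79^1*467^1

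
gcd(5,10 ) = 5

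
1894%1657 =237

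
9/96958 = 9/96958 = 0.00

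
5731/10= 5731/10 = 573.10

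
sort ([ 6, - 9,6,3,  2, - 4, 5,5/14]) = [ -9, - 4,5/14,2, 3, 5,6,  6 ] 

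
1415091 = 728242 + 686849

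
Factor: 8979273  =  3^2*67^1*14891^1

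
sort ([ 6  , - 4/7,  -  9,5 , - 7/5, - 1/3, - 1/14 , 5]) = [  -  9, - 7/5, - 4/7, -1/3, - 1/14, 5, 5, 6]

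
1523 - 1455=68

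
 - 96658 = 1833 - 98491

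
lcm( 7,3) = 21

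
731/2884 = 731/2884 = 0.25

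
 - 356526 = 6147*( - 58)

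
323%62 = 13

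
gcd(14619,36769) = 443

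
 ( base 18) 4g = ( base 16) 58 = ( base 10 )88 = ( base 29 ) 31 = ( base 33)2m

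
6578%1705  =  1463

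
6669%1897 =978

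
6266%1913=527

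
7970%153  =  14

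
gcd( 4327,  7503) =1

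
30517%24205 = 6312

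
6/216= 1/36= 0.03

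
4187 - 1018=3169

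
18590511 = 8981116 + 9609395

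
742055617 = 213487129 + 528568488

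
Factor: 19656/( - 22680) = - 3^( - 1 )*5^( - 1 )*13^1  =  -13/15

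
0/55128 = 0 = 0.00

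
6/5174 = 3/2587= 0.00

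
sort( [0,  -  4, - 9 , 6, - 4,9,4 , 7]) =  [ - 9, - 4, - 4,0,4, 6,7,9 ]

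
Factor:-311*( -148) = 2^2*37^1*311^1= 46028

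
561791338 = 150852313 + 410939025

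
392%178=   36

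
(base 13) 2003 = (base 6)32205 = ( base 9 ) 6025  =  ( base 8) 10455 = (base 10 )4397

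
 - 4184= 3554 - 7738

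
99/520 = 99/520 = 0.19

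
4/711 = 4/711 = 0.01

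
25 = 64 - 39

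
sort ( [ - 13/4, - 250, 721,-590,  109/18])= [ - 590, - 250, - 13/4,109/18, 721]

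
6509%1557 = 281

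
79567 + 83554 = 163121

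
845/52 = 65/4 = 16.25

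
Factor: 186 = 2^1*3^1*31^1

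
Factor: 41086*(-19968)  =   - 820405248= -2^10*3^1*13^1*20543^1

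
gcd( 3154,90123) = 1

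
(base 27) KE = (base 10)554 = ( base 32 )HA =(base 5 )4204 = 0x22A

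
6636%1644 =60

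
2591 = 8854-6263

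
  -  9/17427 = -1 + 5806/5809=   -0.00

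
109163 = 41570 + 67593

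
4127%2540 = 1587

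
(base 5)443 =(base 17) 74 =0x7b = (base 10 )123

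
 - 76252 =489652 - 565904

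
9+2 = 11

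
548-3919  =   - 3371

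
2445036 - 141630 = 2303406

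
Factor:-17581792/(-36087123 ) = 2^5*3^(-1) * 549431^1*12029041^( - 1)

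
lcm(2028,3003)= 156156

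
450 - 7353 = - 6903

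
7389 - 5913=1476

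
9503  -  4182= 5321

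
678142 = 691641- 13499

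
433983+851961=1285944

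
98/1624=7/116=   0.06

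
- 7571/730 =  - 7571/730 = - 10.37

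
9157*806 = 7380542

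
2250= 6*375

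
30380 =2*15190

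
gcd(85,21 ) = 1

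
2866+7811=10677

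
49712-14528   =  35184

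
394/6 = 197/3 = 65.67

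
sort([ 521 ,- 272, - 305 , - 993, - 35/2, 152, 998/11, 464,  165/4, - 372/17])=[ - 993, - 305 ,-272, - 372/17, - 35/2, 165/4, 998/11,  152, 464, 521]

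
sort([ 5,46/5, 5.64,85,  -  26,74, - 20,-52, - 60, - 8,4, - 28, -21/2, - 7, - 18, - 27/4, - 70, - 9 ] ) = [  -  70, - 60, - 52,  -  28, - 26  ,- 20, - 18, - 21/2, - 9, - 8, - 7, - 27/4,4, 5,5.64, 46/5,74,85 ] 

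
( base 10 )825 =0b1100111001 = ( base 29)sd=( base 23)1ck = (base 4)30321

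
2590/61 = 2590/61 = 42.46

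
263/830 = 263/830 = 0.32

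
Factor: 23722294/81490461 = 2^1*3^ ( - 1)*13^( - 1)*43^( - 1 ) * 223^1*48593^(-1 )*53189^1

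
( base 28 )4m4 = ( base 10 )3756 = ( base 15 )11A6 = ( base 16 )eac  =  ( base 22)7gg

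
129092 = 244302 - 115210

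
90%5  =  0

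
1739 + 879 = 2618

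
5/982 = 5/982 = 0.01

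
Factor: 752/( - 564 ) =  - 2^2*3^( - 1 ) = -  4/3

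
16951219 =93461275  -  76510056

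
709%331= 47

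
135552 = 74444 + 61108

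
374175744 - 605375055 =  - 231199311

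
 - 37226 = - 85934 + 48708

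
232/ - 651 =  - 232/651 =-  0.36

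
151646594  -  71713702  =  79932892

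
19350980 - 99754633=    - 80403653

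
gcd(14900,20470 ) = 10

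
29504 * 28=826112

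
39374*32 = 1259968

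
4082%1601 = 880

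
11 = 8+3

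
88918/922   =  96+203/461 = 96.44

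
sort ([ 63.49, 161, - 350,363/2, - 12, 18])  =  [ -350, - 12 , 18,63.49,  161 , 363/2 ] 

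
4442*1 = 4442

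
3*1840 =5520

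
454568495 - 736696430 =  - 282127935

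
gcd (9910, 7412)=2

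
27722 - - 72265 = 99987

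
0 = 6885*0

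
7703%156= 59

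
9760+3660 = 13420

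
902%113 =111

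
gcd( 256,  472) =8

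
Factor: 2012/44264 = 1/22 = 2^( - 1) * 11^(  -  1) 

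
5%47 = 5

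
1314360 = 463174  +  851186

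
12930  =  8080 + 4850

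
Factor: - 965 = -5^1*193^1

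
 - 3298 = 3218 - 6516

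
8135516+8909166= 17044682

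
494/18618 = 247/9309=0.03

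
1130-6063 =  - 4933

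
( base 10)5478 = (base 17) 11g4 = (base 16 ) 1566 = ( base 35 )4gi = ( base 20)ddi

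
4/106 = 2/53 = 0.04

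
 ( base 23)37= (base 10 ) 76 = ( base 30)2G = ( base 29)2i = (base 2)1001100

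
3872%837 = 524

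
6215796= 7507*828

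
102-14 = 88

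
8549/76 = 112 + 37/76 =112.49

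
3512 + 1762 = 5274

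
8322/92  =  4161/46= 90.46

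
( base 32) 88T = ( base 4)2010131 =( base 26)CE1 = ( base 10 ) 8477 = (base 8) 20435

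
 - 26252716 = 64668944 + -90921660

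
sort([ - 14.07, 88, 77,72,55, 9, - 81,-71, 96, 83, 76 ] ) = [ - 81,- 71,- 14.07,9, 55, 72, 76, 77, 83, 88, 96 ]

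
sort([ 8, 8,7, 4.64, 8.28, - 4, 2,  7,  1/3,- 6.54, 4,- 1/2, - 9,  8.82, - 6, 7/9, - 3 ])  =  [ - 9, - 6.54,-6, - 4,-3, - 1/2,  1/3, 7/9,2 , 4, 4.64, 7, 7,8, 8, 8.28,8.82 ]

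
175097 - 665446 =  - 490349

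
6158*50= 307900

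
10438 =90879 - 80441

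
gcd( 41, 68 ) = 1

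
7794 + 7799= 15593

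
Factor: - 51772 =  - 2^2*7^1*43^2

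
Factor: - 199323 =  -  3^2*22147^1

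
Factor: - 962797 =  - 11^2*73^1*109^1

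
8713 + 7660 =16373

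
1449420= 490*2958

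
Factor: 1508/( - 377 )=-4  =  - 2^2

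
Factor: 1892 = 2^2 *11^1*43^1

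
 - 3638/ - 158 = 1819/79 = 23.03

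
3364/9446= 1682/4723 = 0.36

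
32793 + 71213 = 104006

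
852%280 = 12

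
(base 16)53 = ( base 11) 76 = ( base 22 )3h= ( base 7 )146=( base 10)83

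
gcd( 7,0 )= 7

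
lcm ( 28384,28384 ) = 28384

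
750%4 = 2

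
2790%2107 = 683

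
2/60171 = 2/60171 =0.00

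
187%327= 187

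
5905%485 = 85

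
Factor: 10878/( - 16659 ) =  - 2^1*3^ ( - 2)*7^2*37^1*617^(-1 )= - 3626/5553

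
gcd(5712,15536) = 16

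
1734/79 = 21 + 75/79=21.95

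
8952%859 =362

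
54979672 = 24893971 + 30085701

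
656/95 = 6 + 86/95 = 6.91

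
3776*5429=20499904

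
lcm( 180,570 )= 3420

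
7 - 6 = 1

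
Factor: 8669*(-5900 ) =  - 51147100 = - 2^2*5^2*59^1 * 8669^1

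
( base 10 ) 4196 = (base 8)10144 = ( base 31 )4BB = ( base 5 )113241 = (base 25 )6hl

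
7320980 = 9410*778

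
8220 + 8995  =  17215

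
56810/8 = 28405/4 = 7101.25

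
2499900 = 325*7692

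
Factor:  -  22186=  -  2^1*11093^1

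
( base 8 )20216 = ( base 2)10000010001110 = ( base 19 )141C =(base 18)17d0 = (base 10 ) 8334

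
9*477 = 4293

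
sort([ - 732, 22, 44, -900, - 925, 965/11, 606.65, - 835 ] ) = [ - 925, - 900, - 835, - 732, 22,44,965/11, 606.65 ] 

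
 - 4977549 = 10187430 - 15164979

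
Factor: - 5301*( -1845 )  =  9780345 = 3^4*5^1*19^1*31^1*41^1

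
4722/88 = 53 + 29/44 = 53.66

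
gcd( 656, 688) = 16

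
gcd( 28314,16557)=3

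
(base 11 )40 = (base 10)44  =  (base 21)22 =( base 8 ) 54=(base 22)20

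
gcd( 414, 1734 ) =6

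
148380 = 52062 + 96318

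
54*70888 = 3827952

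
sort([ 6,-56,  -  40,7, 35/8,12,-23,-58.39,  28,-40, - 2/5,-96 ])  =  [-96, - 58.39, - 56,-40, - 40,-23,  -  2/5,35/8, 6,7 , 12,28]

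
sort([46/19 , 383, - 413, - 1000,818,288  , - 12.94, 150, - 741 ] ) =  [ - 1000, - 741, - 413,-12.94, 46/19 , 150, 288,383, 818]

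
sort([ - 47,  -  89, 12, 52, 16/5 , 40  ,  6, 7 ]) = [ - 89 , -47, 16/5,6, 7,12, 40,52]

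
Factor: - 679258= - 2^1*223^1*1523^1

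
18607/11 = 1691 + 6/11 = 1691.55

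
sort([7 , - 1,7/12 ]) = [ - 1,7/12,7 ] 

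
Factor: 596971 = 223^1*2677^1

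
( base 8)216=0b10001110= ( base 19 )79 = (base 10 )142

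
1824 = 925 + 899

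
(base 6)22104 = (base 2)101111111000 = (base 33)2qs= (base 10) 3064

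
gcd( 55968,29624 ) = 8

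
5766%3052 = 2714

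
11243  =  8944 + 2299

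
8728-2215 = 6513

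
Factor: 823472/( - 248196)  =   - 2^2 * 3^ ( - 1 )*43^( - 1 )*107^1 = - 428/129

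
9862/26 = 4931/13 = 379.31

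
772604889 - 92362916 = 680241973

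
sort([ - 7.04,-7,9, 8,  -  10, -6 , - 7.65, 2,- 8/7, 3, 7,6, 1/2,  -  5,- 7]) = [ - 10,-7.65,  -  7.04 ,  -  7, - 7,  -  6, - 5 ,- 8/7,  1/2, 2,3,6, 7 , 8, 9 ]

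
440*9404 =4137760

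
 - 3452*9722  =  -33560344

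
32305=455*71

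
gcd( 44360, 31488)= 8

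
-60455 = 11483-71938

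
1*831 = 831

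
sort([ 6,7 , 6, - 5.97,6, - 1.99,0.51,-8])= [- 8, - 5.97, - 1.99,0.51 , 6,6,6, 7]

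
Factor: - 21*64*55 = -73920 = - 2^6*3^1*5^1 * 7^1* 11^1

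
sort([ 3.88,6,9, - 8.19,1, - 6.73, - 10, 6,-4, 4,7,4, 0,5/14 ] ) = [ - 10,- 8.19, - 6.73, - 4, 0,5/14,1, 3.88,4,  4, 6,6,7,9]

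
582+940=1522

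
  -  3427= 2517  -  5944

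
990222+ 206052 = 1196274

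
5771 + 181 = 5952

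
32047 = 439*73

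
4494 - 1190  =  3304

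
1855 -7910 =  - 6055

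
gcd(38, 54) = 2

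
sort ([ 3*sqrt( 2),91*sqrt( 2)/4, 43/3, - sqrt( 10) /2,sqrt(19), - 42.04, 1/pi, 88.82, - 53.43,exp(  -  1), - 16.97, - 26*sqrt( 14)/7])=[ - 53.43, - 42.04, - 16.97,- 26*sqrt( 14)/7, - sqrt( 10)/2 , 1/pi, exp( - 1),3 * sqrt( 2),sqrt(19), 43/3, 91*sqrt( 2)/4,88.82] 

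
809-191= 618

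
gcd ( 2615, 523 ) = 523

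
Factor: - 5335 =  - 5^1*11^1*97^1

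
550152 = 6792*81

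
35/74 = 35/74 = 0.47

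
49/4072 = 49/4072 = 0.01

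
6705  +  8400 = 15105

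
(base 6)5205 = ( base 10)1157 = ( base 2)10010000101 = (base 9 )1525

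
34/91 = 34/91=   0.37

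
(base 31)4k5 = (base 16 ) 1175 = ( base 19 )C74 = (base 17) F7F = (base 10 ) 4469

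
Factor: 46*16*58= 2^6*23^1* 29^1 = 42688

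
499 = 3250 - 2751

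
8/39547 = 8/39547 = 0.00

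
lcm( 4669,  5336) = 37352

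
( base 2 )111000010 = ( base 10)450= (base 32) e2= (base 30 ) f0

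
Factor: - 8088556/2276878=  -4044278/1138439 = - 2^1 * 7^1*17^( - 1)*167^( - 1)*401^ ( - 1 )*288877^1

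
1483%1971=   1483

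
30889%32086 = 30889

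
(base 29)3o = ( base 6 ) 303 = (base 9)133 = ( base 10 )111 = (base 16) 6F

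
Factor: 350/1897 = 2^1*5^2*271^(  -  1 ) =50/271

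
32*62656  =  2004992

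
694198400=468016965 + 226181435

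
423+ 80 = 503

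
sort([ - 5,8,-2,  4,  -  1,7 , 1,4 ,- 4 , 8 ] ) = [ - 5, - 4,  -  2, -1,  1,4,  4 , 7, 8, 8]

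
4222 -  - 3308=7530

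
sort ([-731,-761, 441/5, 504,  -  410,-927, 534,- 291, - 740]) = [  -  927, - 761, - 740, -731,- 410, - 291, 441/5,504, 534 ] 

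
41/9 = 4  +  5/9 = 4.56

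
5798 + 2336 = 8134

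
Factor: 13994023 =727^1 * 19249^1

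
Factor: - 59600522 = -2^1*331^1*90031^1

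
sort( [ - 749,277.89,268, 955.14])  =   [ - 749,268 , 277.89, 955.14]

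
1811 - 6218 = -4407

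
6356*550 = 3495800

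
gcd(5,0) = 5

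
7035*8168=57461880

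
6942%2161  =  459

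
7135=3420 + 3715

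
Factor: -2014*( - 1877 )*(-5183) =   -  2^1* 19^1*  53^1  *  71^1*73^1*1877^1= - 19593180874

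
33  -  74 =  - 41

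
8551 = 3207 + 5344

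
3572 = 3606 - 34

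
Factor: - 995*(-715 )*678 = 482346150 = 2^1 * 3^1*5^2 * 11^1*13^1*113^1*199^1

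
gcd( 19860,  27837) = 3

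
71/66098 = 71/66098 = 0.00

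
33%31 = 2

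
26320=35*752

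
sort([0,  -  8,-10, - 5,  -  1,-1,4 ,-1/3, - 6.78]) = [ - 10, - 8, - 6.78,-5,-1, - 1,-1/3, 0, 4]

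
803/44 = 18 + 1/4 = 18.25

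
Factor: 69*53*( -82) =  - 299874 = - 2^1*3^1*23^1 * 41^1*53^1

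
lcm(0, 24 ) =0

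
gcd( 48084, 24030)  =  6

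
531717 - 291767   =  239950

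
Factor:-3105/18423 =-15/89= - 3^1*5^1*89^(-1 ) 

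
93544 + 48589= 142133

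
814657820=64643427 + 750014393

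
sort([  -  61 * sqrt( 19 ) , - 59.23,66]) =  [ - 61*sqrt( 19 ), - 59.23, 66]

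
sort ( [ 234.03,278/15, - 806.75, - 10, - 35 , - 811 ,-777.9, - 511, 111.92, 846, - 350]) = [ - 811 , - 806.75, - 777.9, - 511, - 350, - 35, - 10,278/15,111.92,  234.03,846 ]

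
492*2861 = 1407612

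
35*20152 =705320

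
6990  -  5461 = 1529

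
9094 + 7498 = 16592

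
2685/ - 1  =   - 2685/1  =  - 2685.00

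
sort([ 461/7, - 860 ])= [ - 860,461/7] 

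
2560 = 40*64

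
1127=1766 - 639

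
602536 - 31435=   571101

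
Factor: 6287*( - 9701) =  - 89^1  *109^1*6287^1 = -  60990187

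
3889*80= 311120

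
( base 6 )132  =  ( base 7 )110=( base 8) 70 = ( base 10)56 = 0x38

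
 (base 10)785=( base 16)311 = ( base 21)1G8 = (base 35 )mf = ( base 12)555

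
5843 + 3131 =8974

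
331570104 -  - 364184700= 695754804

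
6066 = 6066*1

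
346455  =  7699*45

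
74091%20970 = 11181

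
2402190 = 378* 6355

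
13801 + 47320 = 61121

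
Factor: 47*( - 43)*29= - 29^1*43^1*47^1 = -58609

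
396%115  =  51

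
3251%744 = 275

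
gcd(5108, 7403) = 1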